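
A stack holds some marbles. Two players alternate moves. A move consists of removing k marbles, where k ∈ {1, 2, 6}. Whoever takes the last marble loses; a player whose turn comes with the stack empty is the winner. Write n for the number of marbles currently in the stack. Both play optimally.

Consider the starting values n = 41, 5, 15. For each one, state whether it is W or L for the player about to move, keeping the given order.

41: W, 5: W, 15: L

Work bottom-up. With no move the player to move wins. Otherwise the position is W if at least one move leads to an L position for the opponent, and L if every move leads to a W.
n=0: no move; the opponent has just taken the last marble and therefore loses → W
n=1: the only move is to 0(W), a W ⇒ L
n=2: can move to 1, which is L ⇒ W
n=3: can move to 1, which is L ⇒ W
n=4: moves to 3(W), 2(W); every one is W ⇒ L
n=5: can move to 4, which is L ⇒ W
n=6: can move to 4, which is L ⇒ W
n=7: can move to 1, which is L ⇒ W
n=8: moves to 7(W), 6(W), 2(W); every one is W ⇒ L
n=9: can move to 8, which is L ⇒ W
n=10: can move to 8, which is L ⇒ W
n=11: moves to 10(W), 9(W), 5(W); every one is W ⇒ L
n=12: can move to 11, which is L ⇒ W
n=13: can move to 11, which is L ⇒ W
n=14: can move to 8, which is L ⇒ W
n=15: moves to 14(W), 13(W), 9(W); every one is W ⇒ L
n=16: can move to 15, which is L ⇒ W
n=17: can move to 15, which is L ⇒ W
n=18: moves to 17(W), 16(W), 12(W); every one is W ⇒ L
n=19: can move to 18, which is L ⇒ W
n=20: can move to 18, which is L ⇒ W
n=21: can move to 15, which is L ⇒ W
n=22: moves to 21(W), 20(W), 16(W); every one is W ⇒ L
n=23: can move to 22, which is L ⇒ W
n=24: can move to 22, which is L ⇒ W
n=25: moves to 24(W), 23(W), 19(W); every one is W ⇒ L
n=26: can move to 25, which is L ⇒ W
n=27: can move to 25, which is L ⇒ W
n=28: can move to 22, which is L ⇒ W
n=29: moves to 28(W), 27(W), 23(W); every one is W ⇒ L
n=30: can move to 29, which is L ⇒ W
n=31: can move to 29, which is L ⇒ W
n=32: moves to 31(W), 30(W), 26(W); every one is W ⇒ L
n=33: can move to 32, which is L ⇒ W
n=34: can move to 32, which is L ⇒ W
n=35: can move to 29, which is L ⇒ W
n=36: moves to 35(W), 34(W), 30(W); every one is W ⇒ L
n=37: can move to 36, which is L ⇒ W
n=38: can move to 36, which is L ⇒ W
n=39: moves to 38(W), 37(W), 33(W); every one is W ⇒ L
n=40: can move to 39, which is L ⇒ W
n=41: can move to 39, which is L ⇒ W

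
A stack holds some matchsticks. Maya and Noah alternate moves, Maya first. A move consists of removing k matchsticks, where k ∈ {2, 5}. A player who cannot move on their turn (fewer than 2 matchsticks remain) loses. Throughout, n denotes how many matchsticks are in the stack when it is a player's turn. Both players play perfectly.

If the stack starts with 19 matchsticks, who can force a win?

Maya wins.

Compute win/loss labels from the base case upward. A position with no move is L. Any other position is W if it can reach an L in one move, else L.
n=0: no move → L
n=1: no move → L
n=2: W (go to 0, an L position)
n=3: W (go to 1, an L position)
n=4: L (sole option 2(W) is W)
n=5: W (go to 0, an L position)
n=6: W (go to 4, an L position)
n=7: L (options 5(W), 2(W) are all W)
n=8: L (options 6(W), 3(W) are all W)
n=9: W (go to 7, an L position)
n=10: W (go to 8, an L position)
n=11: L (options 9(W), 6(W) are all W)
n=12: W (go to 7, an L position)
n=13: W (go to 11, an L position)
n=14: L (options 12(W), 9(W) are all W)
n=15: L (options 13(W), 10(W) are all W)
n=16: W (go to 14, an L position)
n=17: W (go to 15, an L position)
n=18: L (options 16(W), 13(W) are all W)
n=19: W (go to 14, an L position)
From 19 Maya can remove 5, leaving 14, reaching an L position.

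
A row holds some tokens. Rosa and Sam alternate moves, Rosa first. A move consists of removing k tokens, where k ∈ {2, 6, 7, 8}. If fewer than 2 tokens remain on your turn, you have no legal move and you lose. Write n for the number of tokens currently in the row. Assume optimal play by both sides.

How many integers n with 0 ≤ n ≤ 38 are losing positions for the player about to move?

Use the standard recursion: the mover loses at a terminal position; elsewhere, the mover wins exactly when some move hands the opponent an L position.
n=0: no move → L
n=1: no move → L
n=2: can move to 0, which is L ⇒ W
n=3: can move to 1, which is L ⇒ W
n=4: the only move is to 2(W), a W ⇒ L
n=5: the only move is to 3(W), a W ⇒ L
n=6: can move to 4, which is L ⇒ W
n=7: can move to 5, which is L ⇒ W
n=8: can move to 1, which is L ⇒ W
n=9: can move to 1, which is L ⇒ W
n=10: can move to 4, which is L ⇒ W
n=11: can move to 5, which is L ⇒ W
n=12: can move to 5, which is L ⇒ W
n=13: can move to 5, which is L ⇒ W
n=14: moves to 12(W), 8(W), 7(W), 6(W); every one is W ⇒ L
n=15: moves to 13(W), 9(W), 8(W), 7(W); every one is W ⇒ L
n=16: can move to 14, which is L ⇒ W
n=17: can move to 15, which is L ⇒ W
n=18: moves to 16(W), 12(W), 11(W), 10(W); every one is W ⇒ L
n=19: moves to 17(W), 13(W), 12(W), 11(W); every one is W ⇒ L
n=20: can move to 18, which is L ⇒ W
n=21: can move to 19, which is L ⇒ W
n=22: can move to 15, which is L ⇒ W
n=23: can move to 15, which is L ⇒ W
n=24: can move to 18, which is L ⇒ W
n=25: can move to 19, which is L ⇒ W
n=26: can move to 19, which is L ⇒ W
n=27: can move to 19, which is L ⇒ W
n=28: moves to 26(W), 22(W), 21(W), 20(W); every one is W ⇒ L
n=29: moves to 27(W), 23(W), 22(W), 21(W); every one is W ⇒ L
n=30: can move to 28, which is L ⇒ W
n=31: can move to 29, which is L ⇒ W
n=32: moves to 30(W), 26(W), 25(W), 24(W); every one is W ⇒ L
n=33: moves to 31(W), 27(W), 26(W), 25(W); every one is W ⇒ L
n=34: can move to 32, which is L ⇒ W
n=35: can move to 33, which is L ⇒ W
n=36: can move to 29, which is L ⇒ W
n=37: can move to 29, which is L ⇒ W
n=38: can move to 32, which is L ⇒ W
L entries with 0 ≤ n ≤ 38: n = 0, 1, 4, 5, 14, 15, 18, 19, 28, 29, 32, 33; that makes 12.

12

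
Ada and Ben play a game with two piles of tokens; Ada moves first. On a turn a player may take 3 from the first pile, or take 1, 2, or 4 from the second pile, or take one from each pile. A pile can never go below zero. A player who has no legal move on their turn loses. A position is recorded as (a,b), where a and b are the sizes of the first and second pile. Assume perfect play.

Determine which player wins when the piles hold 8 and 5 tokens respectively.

Ada wins.

Work bottom-up. With no move the player to move loses. Otherwise the position is W if at least one move leads to an L position for the opponent, and L if every move leads to a W.
No move ever increases a pile, so every position that can arise here has a ≤ 8 and b ≤ 5; it is enough to label the cells with 0 ≤ a ≤ 8 and 0 ≤ b ≤ 5.
Every move lowers a or b (never raises either), so fill the grid row by row in increasing a, and left to right within a row: each cell's successors are then already labelled.
      b=0  b=1  b=2  b=3  b=4  b=5
a=0:    L    W    W    L    W    W
a=1:    L    W    W    L    W    W
a=2:    L    W    W    L    W    W
a=3:    W    W    L    W    W    L
a=4:    W    L    W    W    L    W
a=5:    W    L    W    W    L    W
a=6:    L    W    W    L    W    W
a=7:    L    W    W    L    W    W
a=8:    L    W    W    L    W    W
Cells with no legal move (terminal, hence L): (0,0), (1,0), (2,0).
The remaining L cells, each justified by listing all of its moves:
(0,3): L (options (0,2)(W), (0,1)(W) are all W)
(1,3): L (options (1,2)(W), (1,1)(W), (0,2)(W) are all W)
(2,3): L (options (2,2)(W), (2,1)(W), (1,2)(W) are all W)
(3,2): L (options (0,2)(W), (3,1)(W), (3,0)(W), (2,1)(W) are all W)
(3,5): L (options (0,5)(W), (3,4)(W), (3,3)(W), (3,1)(W), (2,4)(W) are all W)
(4,1): L (options (1,1)(W), (4,0)(W), (3,0)(W) are all W)
(4,4): L (options (1,4)(W), (4,3)(W), (4,2)(W), (4,0)(W), (3,3)(W) are all W)
(5,1): L (options (2,1)(W), (5,0)(W), (4,0)(W) are all W)
(5,4): L (options (2,4)(W), (5,3)(W), (5,2)(W), (5,0)(W), (4,3)(W) are all W)
(6,0): L (sole option (3,0)(W) is W)
(6,3): L (options (3,3)(W), (6,2)(W), (6,1)(W), (5,2)(W) are all W)
(7,0): L (sole option (4,0)(W) is W)
(7,3): L (options (4,3)(W), (7,2)(W), (7,1)(W), (6,2)(W) are all W)
(8,0): L (sole option (5,0)(W) is W)
(8,3): L (options (5,3)(W), (8,2)(W), (8,1)(W), (7,2)(W) are all W)
Every other cell has at least one move into one of the L cells above, so it is W.
From (8,5) Ada can move to (8,3), reaching an L position.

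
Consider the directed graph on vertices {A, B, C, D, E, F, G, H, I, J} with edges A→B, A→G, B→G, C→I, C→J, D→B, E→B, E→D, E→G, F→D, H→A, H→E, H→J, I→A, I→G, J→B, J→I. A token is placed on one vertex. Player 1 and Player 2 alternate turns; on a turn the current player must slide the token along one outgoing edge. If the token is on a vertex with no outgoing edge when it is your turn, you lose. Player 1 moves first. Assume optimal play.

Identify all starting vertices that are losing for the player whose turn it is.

D, G, J

Build the W/L table. Terminal = L. A non-terminal position is W if it has a move to some L; otherwise it is L.
Every edge goes from a vertex to one that appears earlier in the order G, B, D, A, E, I, J, C, F, H, so processing vertices in that order labels each vertex after all of its successors.
G: no outgoing edge → L
B: can move to G, which is L ⇒ W
D: the only move is to B(W), a W ⇒ L
A: can move to G, which is L ⇒ W
E: can move to D, which is L ⇒ W
I: can move to G, which is L ⇒ W
J: moves to I(W), B(W); every one is W ⇒ L
C: can move to J, which is L ⇒ W
F: can move to D, which is L ⇒ W
H: can move to J, which is L ⇒ W
Reading off the rows marked L gives the requested list; there are 3 such vertices.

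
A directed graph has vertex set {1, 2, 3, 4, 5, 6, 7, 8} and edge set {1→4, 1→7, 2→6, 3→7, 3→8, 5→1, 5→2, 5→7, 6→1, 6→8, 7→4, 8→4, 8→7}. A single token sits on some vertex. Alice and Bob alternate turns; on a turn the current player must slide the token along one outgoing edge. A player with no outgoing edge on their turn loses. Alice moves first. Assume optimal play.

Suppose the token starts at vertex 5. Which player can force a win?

Bob wins.

Positions with no move are L. A position that does have a move is losing for the player to move precisely when every available move leads to a winning position for the opponent. Fill in the labels:
Every edge goes from a vertex to one that appears earlier in the order 4, 7, 1, 8, 6, 2, 3, 5, so processing vertices in that order labels each vertex after all of its successors.
4: no outgoing edge → L
7: →4(L), so W
1: →4(L), so W
8: →4(L), so W
6: →8(W), 1(W) — all W, so L
2: →6(L), so W
3: →8(W), 7(W) — all W, so L
5: →2(W), 1(W), 7(W) — all W, so L
Every move from 5 reaches a W position, so the mover loses.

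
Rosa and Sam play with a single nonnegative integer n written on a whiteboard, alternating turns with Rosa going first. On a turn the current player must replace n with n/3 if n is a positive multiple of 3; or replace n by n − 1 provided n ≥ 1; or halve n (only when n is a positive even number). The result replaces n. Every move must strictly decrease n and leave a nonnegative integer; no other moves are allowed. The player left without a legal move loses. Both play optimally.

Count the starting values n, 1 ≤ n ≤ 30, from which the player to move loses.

Positions with no move are L. A position that does have a move is losing for the player to move precisely when every available move leads to a winning position for the opponent. Fill in the labels:
n=0: no move → L
n=1: can move to 0, which is L ⇒ W
n=2: the only move is to 1(W), a W ⇒ L
n=3: can move to 2, which is L ⇒ W
n=4: can move to 2, which is L ⇒ W
n=5: the only move is to 4(W), a W ⇒ L
n=6: can move to 2, which is L ⇒ W
n=7: the only move is to 6(W), a W ⇒ L
n=8: can move to 7, which is L ⇒ W
n=9: moves to 3(W), 8(W); every one is W ⇒ L
n=10: can move to 5, which is L ⇒ W
n=11: the only move is to 10(W), a W ⇒ L
n=12: can move to 11, which is L ⇒ W
n=13: the only move is to 12(W), a W ⇒ L
n=14: can move to 7, which is L ⇒ W
n=15: can move to 5, which is L ⇒ W
n=16: moves to 8(W), 15(W); every one is W ⇒ L
n=17: can move to 16, which is L ⇒ W
n=18: can move to 9, which is L ⇒ W
n=19: the only move is to 18(W), a W ⇒ L
n=20: can move to 19, which is L ⇒ W
n=21: can move to 7, which is L ⇒ W
n=22: can move to 11, which is L ⇒ W
n=23: the only move is to 22(W), a W ⇒ L
n=24: can move to 23, which is L ⇒ W
n=25: the only move is to 24(W), a W ⇒ L
n=26: can move to 13, which is L ⇒ W
n=27: can move to 9, which is L ⇒ W
n=28: moves to 14(W), 27(W); every one is W ⇒ L
n=29: can move to 28, which is L ⇒ W
n=30: moves to 10(W), 15(W), 29(W); every one is W ⇒ L
L entries with 1 ≤ n ≤ 30 (n=0 is outside the asked range and is not counted): n = 2, 5, 7, 9, 11, 13, 16, 19, 23, 25, 28, 30; that makes 12.

12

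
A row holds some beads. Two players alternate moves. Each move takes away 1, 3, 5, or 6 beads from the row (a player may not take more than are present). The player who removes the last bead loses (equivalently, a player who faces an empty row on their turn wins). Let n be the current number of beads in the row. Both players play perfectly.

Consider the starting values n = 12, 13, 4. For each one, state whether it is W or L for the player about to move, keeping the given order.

12: L, 13: W, 4: W

Classify positions by backward induction: terminal positions (no move available) are W. From any other position, the mover wins iff some move reaches an L.
n=0: no move; the opponent has just taken the last bead and therefore loses → W
n=1: only reaches 0(W), which is W → L
n=2: reaches L-position 1 → W
n=3: only reaches 2(W), 0(W), all W → L
n=4: reaches L-position 3 → W
n=5: only reaches 4(W), 2(W), 0(W), all W → L
n=6: reaches L-position 5 → W
n=7: reaches L-position 1 → W
n=8: reaches L-position 5 → W
n=9: reaches L-position 3 → W
n=10: reaches L-position 5 → W
n=11: reaches L-position 5 → W
n=12: only reaches 11(W), 9(W), 7(W), 6(W), all W → L
n=13: reaches L-position 12 → W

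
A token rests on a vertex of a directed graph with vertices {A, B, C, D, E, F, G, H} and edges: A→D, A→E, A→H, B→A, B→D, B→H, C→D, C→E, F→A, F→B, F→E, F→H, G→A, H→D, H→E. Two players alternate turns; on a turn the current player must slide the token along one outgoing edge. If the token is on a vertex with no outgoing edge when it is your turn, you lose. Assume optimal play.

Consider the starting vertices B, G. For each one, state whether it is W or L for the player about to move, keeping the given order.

B: W, G: L

Positions with no move are L. A position that does have a move is losing for the player to move precisely when every available move leads to a winning position for the opponent. Fill in the labels:
Every edge goes from a vertex to one that appears earlier in the order E, D, H, A, G, B, C, F, so processing vertices in that order labels each vertex after all of its successors.
E: no outgoing edge → L
D: no outgoing edge → L
H: W (go to D, an L position)
A: W (go to D, an L position)
G: L (sole option A(W) is W)
B: W (go to D, an L position)
C: W (go to D, an L position)
F: W (go to E, an L position)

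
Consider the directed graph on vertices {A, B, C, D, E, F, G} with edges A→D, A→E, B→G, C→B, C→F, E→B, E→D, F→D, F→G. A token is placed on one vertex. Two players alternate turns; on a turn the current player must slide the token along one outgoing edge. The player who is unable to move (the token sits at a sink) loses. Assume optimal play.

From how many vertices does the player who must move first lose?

3

Positions with no move are L. A position that does have a move is losing for the player to move precisely when every available move leads to a winning position for the opponent. Fill in the labels:
Every edge goes from a vertex to one that appears earlier in the order D, G, B, F, C, E, A, so processing vertices in that order labels each vertex after all of its successors.
D: no outgoing edge → L
G: no outgoing edge → L
B: →G(L), so W
F: →G(L), so W
C: →F(W), B(W) — all W, so L
E: →D(L), so W
A: →D(L), so W
The L vertices are C, D, G; that is 3 in all.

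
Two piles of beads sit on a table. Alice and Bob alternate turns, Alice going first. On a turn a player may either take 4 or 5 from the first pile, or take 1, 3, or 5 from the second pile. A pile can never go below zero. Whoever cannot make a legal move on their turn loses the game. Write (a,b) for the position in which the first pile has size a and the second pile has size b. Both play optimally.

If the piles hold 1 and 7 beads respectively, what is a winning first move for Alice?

Compute win/loss labels from the base case upward. A position with no move is L. Any other position is W if it can reach an L in one move, else L.
No move ever increases a pile, so every position that can arise here has a ≤ 1 and b ≤ 7; it is enough to label the cells with 0 ≤ a ≤ 1 and 0 ≤ b ≤ 7.
Every move lowers a or b (never raises either), so fill the grid row by row in increasing a, and left to right within a row: each cell's successors are then already labelled.
      b=0  b=1  b=2  b=3  b=4  b=5  b=6  b=7
a=0:    L    W    L    W    L    W    L    W
a=1:    L    W    L    W    L    W    L    W
Cells with no legal move (terminal, hence L): (0,0), (1,0).
The remaining L cells, each justified by listing all of its moves:
(0,2): only reaches (0,1)(W), which is W → L
(0,4): only reaches (0,3)(W), (0,1)(W), all W → L
(0,6): only reaches (0,5)(W), (0,3)(W), (0,1)(W), all W → L
(1,2): only reaches (1,1)(W), which is W → L
(1,4): only reaches (1,3)(W), (1,1)(W), all W → L
(1,6): only reaches (1,5)(W), (1,3)(W), (1,1)(W), all W → L
Every other cell has at least one move into one of the L cells above, so it is W.
From (1,7), the L positions reachable in one move are: (1,6), (1,4), (1,2). Any move reaching one of these is winning.

Move to (1,6).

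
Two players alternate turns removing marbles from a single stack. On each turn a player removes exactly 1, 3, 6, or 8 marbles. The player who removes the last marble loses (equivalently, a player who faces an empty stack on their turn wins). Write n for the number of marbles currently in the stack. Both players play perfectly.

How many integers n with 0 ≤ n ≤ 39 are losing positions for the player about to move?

14

Classify positions by backward induction: terminal positions (no move available) are W. From any other position, the mover wins iff some move reaches an L.
n=0: no move; the opponent has just taken the last marble and therefore loses → W
n=1: →0(W) only, which is W, so L
n=2: →1(L), so W
n=3: →2(W), 0(W) — all W, so L
n=4: →3(L), so W
n=5: →4(W), 2(W) — all W, so L
n=6: →5(L), so W
n=7: →1(L), so W
n=8: →5(L), so W
n=9: →3(L), so W
n=10: →9(W), 7(W), 4(W), 2(W) — all W, so L
n=11: →10(L), so W
n=12: →11(W), 9(W), 6(W), 4(W) — all W, so L
n=13: →12(L), so W
n=14: →13(W), 11(W), 8(W), 6(W) — all W, so L
n=15: →14(L), so W
n=16: →10(L), so W
n=17: →14(L), so W
n=18: →12(L), so W
n=19: →18(W), 16(W), 13(W), 11(W) — all W, so L
n=20: →19(L), so W
n=21: →20(W), 18(W), 15(W), 13(W) — all W, so L
n=22: →21(L), so W
n=23: →22(W), 20(W), 17(W), 15(W) — all W, so L
n=24: →23(L), so W
n=25: →19(L), so W
n=26: →23(L), so W
n=27: →21(L), so W
n=28: →27(W), 25(W), 22(W), 20(W) — all W, so L
n=29: →28(L), so W
n=30: →29(W), 27(W), 24(W), 22(W) — all W, so L
n=31: →30(L), so W
n=32: →31(W), 29(W), 26(W), 24(W) — all W, so L
n=33: →32(L), so W
n=34: →28(L), so W
n=35: →32(L), so W
n=36: →30(L), so W
n=37: →36(W), 34(W), 31(W), 29(W) — all W, so L
n=38: →37(L), so W
n=39: →38(W), 36(W), 33(W), 31(W) — all W, so L
L entries with 0 ≤ n ≤ 39: n = 1, 3, 5, 10, 12, 14, 19, 21, 23, 28, 30, 32, 37, 39; that makes 14.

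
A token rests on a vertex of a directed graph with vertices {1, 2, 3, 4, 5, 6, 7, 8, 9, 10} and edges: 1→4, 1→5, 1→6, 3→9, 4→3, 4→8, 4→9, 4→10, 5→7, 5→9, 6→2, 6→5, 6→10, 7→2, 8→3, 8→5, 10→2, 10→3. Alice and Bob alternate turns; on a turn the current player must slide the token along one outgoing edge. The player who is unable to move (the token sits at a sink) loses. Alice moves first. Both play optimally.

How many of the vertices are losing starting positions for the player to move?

4

Work bottom-up. With no move the player to move loses. Otherwise the position is W if at least one move leads to an L position for the opponent, and L if every move leads to a W.
Every edge goes from a vertex to one that appears earlier in the order 2, 9, 7, 5, 3, 10, 8, 4, 6, 1, so processing vertices in that order labels each vertex after all of its successors.
2: no outgoing edge → L
9: no outgoing edge → L
7: →2(L), so W
5: →9(L), so W
3: →9(L), so W
10: →2(L), so W
8: →3(W), 5(W) — all W, so L
4: →8(L), so W
6: →2(L), so W
1: →6(W), 4(W), 5(W) — all W, so L
The L vertices are 1, 2, 8, 9; that is 4 in all.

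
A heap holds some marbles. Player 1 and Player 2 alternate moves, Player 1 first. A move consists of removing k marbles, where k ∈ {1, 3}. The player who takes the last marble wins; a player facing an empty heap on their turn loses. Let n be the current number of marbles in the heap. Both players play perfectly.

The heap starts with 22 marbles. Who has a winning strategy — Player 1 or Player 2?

Use the standard recursion: the mover loses at a terminal position; elsewhere, the mover wins exactly when some move hands the opponent an L position.
n=0: no move → L
n=1: W (go to 0, an L position)
n=2: L (sole option 1(W) is W)
n=3: W (go to 2, an L position)
n=4: L (options 3(W), 1(W) are all W)
n=5: W (go to 4, an L position)
n=6: L (options 5(W), 3(W) are all W)
n=7: W (go to 6, an L position)
n=8: L (options 7(W), 5(W) are all W)
n=9: W (go to 8, an L position)
n=10: L (options 9(W), 7(W) are all W)
n=11: W (go to 10, an L position)
n=12: L (options 11(W), 9(W) are all W)
n=13: W (go to 12, an L position)
n=14: L (options 13(W), 11(W) are all W)
n=15: W (go to 14, an L position)
n=16: L (options 15(W), 13(W) are all W)
n=17: W (go to 16, an L position)
n=18: L (options 17(W), 15(W) are all W)
n=19: W (go to 18, an L position)
n=20: L (options 19(W), 17(W) are all W)
n=21: W (go to 20, an L position)
n=22: L (options 21(W), 19(W) are all W)
Every move from 22 reaches a W position, so the mover loses.

Player 2 wins.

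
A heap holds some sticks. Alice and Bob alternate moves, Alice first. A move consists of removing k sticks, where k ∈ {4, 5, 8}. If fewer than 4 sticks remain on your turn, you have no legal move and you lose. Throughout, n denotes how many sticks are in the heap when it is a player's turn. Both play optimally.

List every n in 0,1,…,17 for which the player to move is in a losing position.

Work bottom-up. With no move the player to move loses. Otherwise the position is W if at least one move leads to an L position for the opponent, and L if every move leads to a W.
n=0: no move → L
n=1: no move → L
n=2: no move → L
n=3: no move → L
n=4: W (go to 0, an L position)
n=5: W (go to 1, an L position)
n=6: W (go to 2, an L position)
n=7: W (go to 3, an L position)
n=8: W (go to 3, an L position)
n=9: W (go to 1, an L position)
n=10: W (go to 2, an L position)
n=11: W (go to 3, an L position)
n=12: L (options 8(W), 7(W), 4(W) are all W)
n=13: L (options 9(W), 8(W), 5(W) are all W)
n=14: L (options 10(W), 9(W), 6(W) are all W)
n=15: L (options 11(W), 10(W), 7(W) are all W)
n=16: W (go to 12, an L position)
n=17: W (go to 13, an L position)
The losing starting values of n are exactly the entries labelled L in this table (8 of them).

0, 1, 2, 3, 12, 13, 14, 15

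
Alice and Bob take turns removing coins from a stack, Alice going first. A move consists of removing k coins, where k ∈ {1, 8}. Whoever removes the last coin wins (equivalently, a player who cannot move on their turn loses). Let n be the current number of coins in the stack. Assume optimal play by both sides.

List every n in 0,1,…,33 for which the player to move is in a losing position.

0, 2, 4, 6, 9, 11, 13, 15, 18, 20, 22, 24, 27, 29, 31, 33

Build the W/L table. Terminal = L. A non-terminal position is W if it has a move to some L; otherwise it is L.
n=0: no move → L
n=1: reaches L-position 0 → W
n=2: only reaches 1(W), which is W → L
n=3: reaches L-position 2 → W
n=4: only reaches 3(W), which is W → L
n=5: reaches L-position 4 → W
n=6: only reaches 5(W), which is W → L
n=7: reaches L-position 6 → W
n=8: reaches L-position 0 → W
n=9: only reaches 8(W), 1(W), all W → L
n=10: reaches L-position 9 → W
n=11: only reaches 10(W), 3(W), all W → L
n=12: reaches L-position 11 → W
n=13: only reaches 12(W), 5(W), all W → L
n=14: reaches L-position 13 → W
n=15: only reaches 14(W), 7(W), all W → L
n=16: reaches L-position 15 → W
n=17: reaches L-position 9 → W
n=18: only reaches 17(W), 10(W), all W → L
n=19: reaches L-position 18 → W
n=20: only reaches 19(W), 12(W), all W → L
n=21: reaches L-position 20 → W
n=22: only reaches 21(W), 14(W), all W → L
n=23: reaches L-position 22 → W
n=24: only reaches 23(W), 16(W), all W → L
n=25: reaches L-position 24 → W
n=26: reaches L-position 18 → W
n=27: only reaches 26(W), 19(W), all W → L
n=28: reaches L-position 27 → W
n=29: only reaches 28(W), 21(W), all W → L
n=30: reaches L-position 29 → W
n=31: only reaches 30(W), 23(W), all W → L
n=32: reaches L-position 31 → W
n=33: only reaches 32(W), 25(W), all W → L
Reading off the rows marked L gives the requested list; there are 16 such values of n.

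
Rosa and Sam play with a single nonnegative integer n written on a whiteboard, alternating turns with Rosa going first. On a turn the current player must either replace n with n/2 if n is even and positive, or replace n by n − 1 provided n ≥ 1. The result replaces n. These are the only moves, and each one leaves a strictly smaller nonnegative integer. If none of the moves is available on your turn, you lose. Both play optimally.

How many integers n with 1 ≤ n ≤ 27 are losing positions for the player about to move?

Positions with no move are L. A position that does have a move is losing for the player to move precisely when every available move leads to a winning position for the opponent. Fill in the labels:
n=0: no move → L
n=1: →0(L), so W
n=2: →1(W) only, which is W, so L
n=3: →2(L), so W
n=4: →2(L), so W
n=5: →4(W) only, which is W, so L
n=6: →5(L), so W
n=7: →6(W) only, which is W, so L
n=8: →7(L), so W
n=9: →8(W) only, which is W, so L
n=10: →5(L), so W
n=11: →10(W) only, which is W, so L
n=12: →11(L), so W
n=13: →12(W) only, which is W, so L
n=14: →7(L), so W
n=15: →14(W) only, which is W, so L
n=16: →15(L), so W
n=17: →16(W) only, which is W, so L
n=18: →9(L), so W
n=19: →18(W) only, which is W, so L
n=20: →19(L), so W
n=21: →20(W) only, which is W, so L
n=22: →11(L), so W
n=23: →22(W) only, which is W, so L
n=24: →23(L), so W
n=25: →24(W) only, which is W, so L
n=26: →13(L), so W
n=27: →26(W) only, which is W, so L
L entries with 1 ≤ n ≤ 27 (n=0 is outside the asked range and is not counted): n = 2, 5, 7, 9, 11, 13, 15, 17, 19, 21, 23, 25, 27; that makes 13.

13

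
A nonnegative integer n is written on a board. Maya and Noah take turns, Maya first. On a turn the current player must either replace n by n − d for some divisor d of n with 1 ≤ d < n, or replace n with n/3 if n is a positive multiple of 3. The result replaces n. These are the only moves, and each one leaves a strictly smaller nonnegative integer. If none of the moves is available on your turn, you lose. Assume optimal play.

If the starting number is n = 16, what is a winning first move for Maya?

Build the W/L table. Terminal = L. A non-terminal position is W if it has a move to some L; otherwise it is L.
n=0: no move → L
n=1: no move → L
n=2: can move to 1, which is L ⇒ W
n=3: can move to 1, which is L ⇒ W
n=4: moves to 2(W), 3(W); every one is W ⇒ L
n=5: can move to 4, which is L ⇒ W
n=6: can move to 4, which is L ⇒ W
n=7: the only move is to 6(W), a W ⇒ L
n=8: can move to 4, which is L ⇒ W
n=9: moves to 3(W), 6(W), 8(W); every one is W ⇒ L
n=10: can move to 9, which is L ⇒ W
n=11: the only move is to 10(W), a W ⇒ L
n=12: can move to 4, which is L ⇒ W
n=13: the only move is to 12(W), a W ⇒ L
n=14: can move to 7, which is L ⇒ W
n=15: moves to 5(W), 10(W), 12(W), 14(W); every one is W ⇒ L
n=16: can move to 15, which is L ⇒ W
From 16, the L positions reachable in one move are: 15.

Move to 15.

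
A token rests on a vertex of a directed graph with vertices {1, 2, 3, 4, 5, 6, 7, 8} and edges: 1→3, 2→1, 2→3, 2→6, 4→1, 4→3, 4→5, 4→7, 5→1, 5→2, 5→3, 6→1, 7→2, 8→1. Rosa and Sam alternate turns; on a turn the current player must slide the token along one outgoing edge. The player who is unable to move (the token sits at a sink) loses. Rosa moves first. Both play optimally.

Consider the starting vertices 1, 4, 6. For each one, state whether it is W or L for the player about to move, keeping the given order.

1: W, 4: W, 6: L

Use the standard recursion: the mover loses at a terminal position; elsewhere, the mover wins exactly when some move hands the opponent an L position.
Every edge goes from a vertex to one that appears earlier in the order 3, 1, 6, 2, 7, 5, 4, 8, so processing vertices in that order labels each vertex after all of its successors.
3: no outgoing edge → L
1: can move to 3, which is L ⇒ W
6: the only move is to 1(W), a W ⇒ L
2: can move to 6, which is L ⇒ W
7: the only move is to 2(W), a W ⇒ L
5: can move to 3, which is L ⇒ W
4: can move to 7, which is L ⇒ W
8: the only move is to 1(W), a W ⇒ L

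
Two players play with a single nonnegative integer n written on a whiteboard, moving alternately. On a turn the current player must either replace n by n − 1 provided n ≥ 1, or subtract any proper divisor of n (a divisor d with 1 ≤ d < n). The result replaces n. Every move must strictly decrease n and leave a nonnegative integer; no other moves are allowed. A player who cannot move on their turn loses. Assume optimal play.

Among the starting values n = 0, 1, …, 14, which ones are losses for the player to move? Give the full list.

0, 2, 5, 7, 9, 11, 13

Classify positions by backward induction: terminal positions (no move available) are L. From any other position, the mover wins iff some move reaches an L.
n=0: no move → L
n=1: reaches L-position 0 → W
n=2: only reaches 1(W), which is W → L
n=3: reaches L-position 2 → W
n=4: reaches L-position 2 → W
n=5: only reaches 4(W), which is W → L
n=6: reaches L-position 5 → W
n=7: only reaches 6(W), which is W → L
n=8: reaches L-position 7 → W
n=9: only reaches 6(W), 8(W), all W → L
n=10: reaches L-position 5 → W
n=11: only reaches 10(W), which is W → L
n=12: reaches L-position 9 → W
n=13: only reaches 12(W), which is W → L
n=14: reaches L-position 7 → W
Reading off the rows marked L gives the requested list; there are 7 such values of n.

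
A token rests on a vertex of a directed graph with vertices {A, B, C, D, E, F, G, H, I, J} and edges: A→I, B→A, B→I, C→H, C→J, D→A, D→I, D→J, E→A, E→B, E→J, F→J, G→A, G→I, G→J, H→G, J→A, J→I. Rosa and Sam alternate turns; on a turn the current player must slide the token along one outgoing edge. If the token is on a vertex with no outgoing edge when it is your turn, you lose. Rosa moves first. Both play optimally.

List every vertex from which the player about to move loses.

Positions with no move are L. A position that does have a move is losing for the player to move precisely when every available move leads to a winning position for the opponent. Fill in the labels:
Every edge goes from a vertex to one that appears earlier in the order I, A, J, D, B, G, E, H, C, F, so processing vertices in that order labels each vertex after all of its successors.
I: no outgoing edge → L
A: can move to I, which is L ⇒ W
J: can move to I, which is L ⇒ W
D: can move to I, which is L ⇒ W
B: can move to I, which is L ⇒ W
G: can move to I, which is L ⇒ W
E: moves to B(W), J(W), A(W); every one is W ⇒ L
H: the only move is to G(W), a W ⇒ L
C: can move to H, which is L ⇒ W
F: the only move is to J(W), a W ⇒ L
Reading off the rows marked L gives the requested list; there are 4 such vertices.

E, F, H, I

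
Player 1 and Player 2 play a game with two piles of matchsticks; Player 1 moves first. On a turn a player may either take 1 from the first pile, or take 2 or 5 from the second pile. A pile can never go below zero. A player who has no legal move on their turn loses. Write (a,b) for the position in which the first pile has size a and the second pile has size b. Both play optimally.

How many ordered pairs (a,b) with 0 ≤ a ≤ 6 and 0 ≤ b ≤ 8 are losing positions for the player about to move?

Build the W/L table. Terminal = L. A non-terminal position is W if it has a move to some L; otherwise it is L.
Every move lowers a or b (never raises either), so fill the grid row by row in increasing a, and left to right within a row: each cell's successors are then already labelled.
      b=0  b=1  b=2  b=3  b=4  b=5  b=6  b=7  b=8
a=0:    L    L    W    W    L    W    W    L    L
a=1:    W    W    L    L    W    W    L    W    W
a=2:    L    L    W    W    L    W    W    L    L
a=3:    W    W    L    L    W    W    L    W    W
a=4:    L    L    W    W    L    W    W    L    L
a=5:    W    W    L    L    W    W    L    W    W
a=6:    L    L    W    W    L    W    W    L    L
Cells with no legal move (terminal, hence L): (0,0), (0,1).
The remaining L cells, each justified by listing all of its moves:
(0,4): →(0,2)(W) only, which is W, so L
(0,7): →(0,5)(W), (0,2)(W) — all W, so L
(0,8): →(0,6)(W), (0,3)(W) — all W, so L
(1,2): →(0,2)(W), (1,0)(W) — all W, so L
(1,3): →(0,3)(W), (1,1)(W) — all W, so L
(1,6): →(0,6)(W), (1,4)(W), (1,1)(W) — all W, so L
(2,0): →(1,0)(W) only, which is W, so L
(2,1): →(1,1)(W) only, which is W, so L
(2,4): →(1,4)(W), (2,2)(W) — all W, so L
(2,7): →(1,7)(W), (2,5)(W), (2,2)(W) — all W, so L
(2,8): →(1,8)(W), (2,6)(W), (2,3)(W) — all W, so L
(3,2): →(2,2)(W), (3,0)(W) — all W, so L
(3,3): →(2,3)(W), (3,1)(W) — all W, so L
(3,6): →(2,6)(W), (3,4)(W), (3,1)(W) — all W, so L
(4,0): →(3,0)(W) only, which is W, so L
(4,1): →(3,1)(W) only, which is W, so L
(4,4): →(3,4)(W), (4,2)(W) — all W, so L
(4,7): →(3,7)(W), (4,5)(W), (4,2)(W) — all W, so L
(4,8): →(3,8)(W), (4,6)(W), (4,3)(W) — all W, so L
(5,2): →(4,2)(W), (5,0)(W) — all W, so L
(5,3): →(4,3)(W), (5,1)(W) — all W, so L
(5,6): →(4,6)(W), (5,4)(W), (5,1)(W) — all W, so L
(6,0): →(5,0)(W) only, which is W, so L
(6,1): →(5,1)(W) only, which is W, so L
(6,4): →(5,4)(W), (6,2)(W) — all W, so L
(6,7): →(5,7)(W), (6,5)(W), (6,2)(W) — all W, so L
(6,8): →(5,8)(W), (6,6)(W), (6,3)(W) — all W, so L
Every other cell has at least one move into one of the L cells above, so it is W.
L cells per row: a=0: 5, a=1: 3, a=2: 5, a=3: 3, a=4: 5, a=5: 3, a=6: 5; total 29.

29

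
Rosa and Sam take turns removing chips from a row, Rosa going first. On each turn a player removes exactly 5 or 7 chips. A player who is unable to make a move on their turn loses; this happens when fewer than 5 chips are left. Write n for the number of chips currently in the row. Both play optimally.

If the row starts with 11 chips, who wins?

Work bottom-up. With no move the player to move loses. Otherwise the position is W if at least one move leads to an L position for the opponent, and L if every move leads to a W.
n=0: no move → L
n=1: no move → L
n=2: no move → L
n=3: no move → L
n=4: no move → L
n=5: reaches L-position 0 → W
n=6: reaches L-position 1 → W
n=7: reaches L-position 2 → W
n=8: reaches L-position 3 → W
n=9: reaches L-position 4 → W
n=10: reaches L-position 3 → W
n=11: reaches L-position 4 → W
The starting position 11 is W: Rosa should remove 7, leaving 4, handing over an L position.

Rosa wins.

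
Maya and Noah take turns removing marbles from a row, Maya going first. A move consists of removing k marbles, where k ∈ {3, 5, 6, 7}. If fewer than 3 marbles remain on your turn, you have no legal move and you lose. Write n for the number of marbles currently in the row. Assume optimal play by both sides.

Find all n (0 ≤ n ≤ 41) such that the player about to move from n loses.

0, 1, 2, 10, 11, 12, 20, 21, 22, 30, 31, 32, 40, 41

Label each position W (a win for the player to move) or L (a loss). A position with no legal move is L; any other position is W exactly when some move reaches an L, and L when every move reaches a W.
n=0: no move → L
n=1: no move → L
n=2: no move → L
n=3: reaches L-position 0 → W
n=4: reaches L-position 1 → W
n=5: reaches L-position 2 → W
n=6: reaches L-position 1 → W
n=7: reaches L-position 2 → W
n=8: reaches L-position 2 → W
n=9: reaches L-position 2 → W
n=10: only reaches 7(W), 5(W), 4(W), 3(W), all W → L
n=11: only reaches 8(W), 6(W), 5(W), 4(W), all W → L
n=12: only reaches 9(W), 7(W), 6(W), 5(W), all W → L
n=13: reaches L-position 10 → W
n=14: reaches L-position 11 → W
n=15: reaches L-position 12 → W
n=16: reaches L-position 11 → W
n=17: reaches L-position 12 → W
n=18: reaches L-position 12 → W
n=19: reaches L-position 12 → W
n=20: only reaches 17(W), 15(W), 14(W), 13(W), all W → L
n=21: only reaches 18(W), 16(W), 15(W), 14(W), all W → L
n=22: only reaches 19(W), 17(W), 16(W), 15(W), all W → L
n=23: reaches L-position 20 → W
n=24: reaches L-position 21 → W
n=25: reaches L-position 22 → W
n=26: reaches L-position 21 → W
n=27: reaches L-position 22 → W
n=28: reaches L-position 22 → W
n=29: reaches L-position 22 → W
n=30: only reaches 27(W), 25(W), 24(W), 23(W), all W → L
n=31: only reaches 28(W), 26(W), 25(W), 24(W), all W → L
n=32: only reaches 29(W), 27(W), 26(W), 25(W), all W → L
n=33: reaches L-position 30 → W
n=34: reaches L-position 31 → W
n=35: reaches L-position 32 → W
n=36: reaches L-position 31 → W
n=37: reaches L-position 32 → W
n=38: reaches L-position 32 → W
n=39: reaches L-position 32 → W
n=40: only reaches 37(W), 35(W), 34(W), 33(W), all W → L
n=41: only reaches 38(W), 36(W), 35(W), 34(W), all W → L
Reading off the rows marked L gives the requested list; there are 14 such values of n.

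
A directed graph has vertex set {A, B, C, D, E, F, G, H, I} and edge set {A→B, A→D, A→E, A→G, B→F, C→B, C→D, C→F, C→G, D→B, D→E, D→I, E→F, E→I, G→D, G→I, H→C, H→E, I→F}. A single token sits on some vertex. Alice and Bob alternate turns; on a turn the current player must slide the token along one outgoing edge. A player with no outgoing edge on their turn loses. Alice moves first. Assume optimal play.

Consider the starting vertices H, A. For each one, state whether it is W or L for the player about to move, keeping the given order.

Compute win/loss labels from the base case upward. A position with no move is L. Any other position is W if it can reach an L in one move, else L.
Every edge goes from a vertex to one that appears earlier in the order F, I, B, E, D, G, A, C, H, so processing vertices in that order labels each vertex after all of its successors.
F: no outgoing edge → L
I: W (go to F, an L position)
B: W (go to F, an L position)
E: W (go to F, an L position)
D: L (options E(W), B(W), I(W) are all W)
G: W (go to D, an L position)
A: W (go to D, an L position)
C: W (go to D, an L position)
H: L (options C(W), E(W) are all W)

H: L, A: W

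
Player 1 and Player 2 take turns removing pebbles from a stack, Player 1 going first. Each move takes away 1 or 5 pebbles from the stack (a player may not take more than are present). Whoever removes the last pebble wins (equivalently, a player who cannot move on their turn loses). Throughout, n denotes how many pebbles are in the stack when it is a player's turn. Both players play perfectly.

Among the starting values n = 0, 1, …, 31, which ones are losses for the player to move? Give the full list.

Positions with no move are L. A position that does have a move is losing for the player to move precisely when every available move leads to a winning position for the opponent. Fill in the labels:
n=0: no move → L
n=1: reaches L-position 0 → W
n=2: only reaches 1(W), which is W → L
n=3: reaches L-position 2 → W
n=4: only reaches 3(W), which is W → L
n=5: reaches L-position 4 → W
n=6: only reaches 5(W), 1(W), all W → L
n=7: reaches L-position 6 → W
n=8: only reaches 7(W), 3(W), all W → L
n=9: reaches L-position 8 → W
n=10: only reaches 9(W), 5(W), all W → L
n=11: reaches L-position 10 → W
n=12: only reaches 11(W), 7(W), all W → L
n=13: reaches L-position 12 → W
n=14: only reaches 13(W), 9(W), all W → L
n=15: reaches L-position 14 → W
n=16: only reaches 15(W), 11(W), all W → L
n=17: reaches L-position 16 → W
n=18: only reaches 17(W), 13(W), all W → L
n=19: reaches L-position 18 → W
n=20: only reaches 19(W), 15(W), all W → L
n=21: reaches L-position 20 → W
n=22: only reaches 21(W), 17(W), all W → L
n=23: reaches L-position 22 → W
n=24: only reaches 23(W), 19(W), all W → L
n=25: reaches L-position 24 → W
n=26: only reaches 25(W), 21(W), all W → L
n=27: reaches L-position 26 → W
n=28: only reaches 27(W), 23(W), all W → L
n=29: reaches L-position 28 → W
n=30: only reaches 29(W), 25(W), all W → L
n=31: reaches L-position 30 → W
The losing starting values of n are exactly the entries labelled L in this table (16 of them).

0, 2, 4, 6, 8, 10, 12, 14, 16, 18, 20, 22, 24, 26, 28, 30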